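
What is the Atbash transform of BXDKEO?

YCWPVL

B(1) → Y(24)
X(23) → C(2)
D(3) → W(22)
K(10) → P(15)
E(4) → V(21)
O(14) → L(11)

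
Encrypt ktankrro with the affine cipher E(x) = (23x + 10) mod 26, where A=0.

k(10): 23·10+10=240≡6 → g
t(19): 23·19+10=447≡5 → f
a(0): 23·0+10=10 → k
n(13): 23·13+10=309≡23 → x
k(10): 23·10+10=240≡6 → g
r(17): 23·17+10=401≡11 → l
r(17): 23·17+10=401≡11 → l
o(14): 23·14+10=332≡20 → u

gfkxgllu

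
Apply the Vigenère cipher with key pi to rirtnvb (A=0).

gqgbcdq

Repeat the key across the message: pipipip
r(17)+p(15): 32≡6 → g
i(8)+i(8): 16 → q
r(17)+p(15): 32≡6 → g
t(19)+i(8): 27≡1 → b
n(13)+p(15): 28≡2 → c
v(21)+i(8): 29≡3 → d
b(1)+p(15): 16 → q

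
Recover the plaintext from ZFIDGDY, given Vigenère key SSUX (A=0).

Repeat the key across the ciphertext: SSUXSSU
Z(25)−S(18): 7 → H
F(5)−S(18): -13≡13 → N
I(8)−U(20): -12≡14 → O
D(3)−X(23): -20≡6 → G
G(6)−S(18): -12≡14 → O
D(3)−S(18): -15≡11 → L
Y(24)−U(20): 4 → E

HNOGOLE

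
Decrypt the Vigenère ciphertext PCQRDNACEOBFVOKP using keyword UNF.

Repeat the key across the ciphertext: UNFUNFUNFUNFUNFU
P(15)−U(20): -5≡21 → V
C(2)−N(13): -11≡15 → P
Q(16)−F(5): 11 → L
R(17)−U(20): -3≡23 → X
D(3)−N(13): -10≡16 → Q
N(13)−F(5): 8 → I
A(0)−U(20): -20≡6 → G
C(2)−N(13): -11≡15 → P
E(4)−F(5): -1≡25 → Z
O(14)−U(20): -6≡20 → U
B(1)−N(13): -12≡14 → O
F(5)−F(5): 0 → A
V(21)−U(20): 1 → B
O(14)−N(13): 1 → B
K(10)−F(5): 5 → F
P(15)−U(20): -5≡21 → V

VPLXQIGPZUOABBFV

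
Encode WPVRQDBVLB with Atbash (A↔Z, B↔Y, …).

W(22) → D(3)
P(15) → K(10)
V(21) → E(4)
R(17) → I(8)
Q(16) → J(9)
D(3) → W(22)
B(1) → Y(24)
V(21) → E(4)
L(11) → O(14)
B(1) → Y(24)

DKEIJWYEOY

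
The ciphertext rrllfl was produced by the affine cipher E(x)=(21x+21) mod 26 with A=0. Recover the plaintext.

The inverse of 21 mod 26 is 5, since 21·5=105≡1. Apply D(y)=5·(y−21) mod 26:
r(17): 5·(17−21)=-20≡6 → g
r(17): 5·(17−21)=-20≡6 → g
l(11): 5·(11−21)=-50≡2 → c
l(11): 5·(11−21)=-50≡2 → c
f(5): 5·(5−21)=-80≡24 → y
l(11): 5·(11−21)=-50≡2 → c

ggccyc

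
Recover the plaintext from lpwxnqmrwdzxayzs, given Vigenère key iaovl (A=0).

dpiccimdbsrxmdok

Repeat the key across the ciphertext: iaovliaovliaovli
l(11)−i(8): 3 → d
p(15)−a(0): 15 → p
w(22)−o(14): 8 → i
x(23)−v(21): 2 → c
n(13)−l(11): 2 → c
q(16)−i(8): 8 → i
m(12)−a(0): 12 → m
r(17)−o(14): 3 → d
w(22)−v(21): 1 → b
d(3)−l(11): -8≡18 → s
z(25)−i(8): 17 → r
x(23)−a(0): 23 → x
a(0)−o(14): -14≡12 → m
y(24)−v(21): 3 → d
z(25)−l(11): 14 → o
s(18)−i(8): 10 → k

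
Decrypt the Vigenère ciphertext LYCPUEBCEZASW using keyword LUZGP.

AEDJFTHDYKPYX

Repeat the key across the ciphertext: LUZGPLUZGPLUZ
L(11)−L(11): 0 → A
Y(24)−U(20): 4 → E
C(2)−Z(25): -23≡3 → D
P(15)−G(6): 9 → J
U(20)−P(15): 5 → F
E(4)−L(11): -7≡19 → T
B(1)−U(20): -19≡7 → H
C(2)−Z(25): -23≡3 → D
E(4)−G(6): -2≡24 → Y
Z(25)−P(15): 10 → K
A(0)−L(11): -11≡15 → P
S(18)−U(20): -2≡24 → Y
W(22)−Z(25): -3≡23 → X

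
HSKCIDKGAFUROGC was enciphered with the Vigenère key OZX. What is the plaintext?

Repeat the key across the ciphertext: OZXOZXOZXOZXOZX
H(7)−O(14): -7≡19 → T
S(18)−Z(25): -7≡19 → T
K(10)−X(23): -13≡13 → N
C(2)−O(14): -12≡14 → O
I(8)−Z(25): -17≡9 → J
D(3)−X(23): -20≡6 → G
K(10)−O(14): -4≡22 → W
G(6)−Z(25): -19≡7 → H
A(0)−X(23): -23≡3 → D
F(5)−O(14): -9≡17 → R
U(20)−Z(25): -5≡21 → V
R(17)−X(23): -6≡20 → U
O(14)−O(14): 0 → A
G(6)−Z(25): -19≡7 → H
C(2)−X(23): -21≡5 → F

TTNOJGWHDRVUAHF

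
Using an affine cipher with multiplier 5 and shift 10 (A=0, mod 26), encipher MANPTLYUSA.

M(12): 5·12+10=70≡18 → S
A(0): 5·0+10=10 → K
N(13): 5·13+10=75≡23 → X
P(15): 5·15+10=85≡7 → H
T(19): 5·19+10=105≡1 → B
L(11): 5·11+10=65≡13 → N
Y(24): 5·24+10=130≡0 → A
U(20): 5·20+10=110≡6 → G
S(18): 5·18+10=100≡22 → W
A(0): 5·0+10=10 → K

SKXHBNAGWK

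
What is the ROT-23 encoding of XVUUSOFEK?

X(23): 23+23=46≡20 → U
V(21): 21+23=44≡18 → S
U(20): 20+23=43≡17 → R
U(20): 20+23=43≡17 → R
S(18): 18+23=41≡15 → P
O(14): 14+23=37≡11 → L
F(5): 5+23=28≡2 → C
E(4): 4+23=27≡1 → B
K(10): 10+23=33≡7 → H

USRRPLCBH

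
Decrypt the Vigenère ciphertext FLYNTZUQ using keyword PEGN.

Repeat the key across the ciphertext: PEGNPEGN
F(5)−P(15): -10≡16 → Q
L(11)−E(4): 7 → H
Y(24)−G(6): 18 → S
N(13)−N(13): 0 → A
T(19)−P(15): 4 → E
Z(25)−E(4): 21 → V
U(20)−G(6): 14 → O
Q(16)−N(13): 3 → D

QHSAEVOD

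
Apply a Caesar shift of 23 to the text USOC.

RPLZ

U(20): 20+23=43≡17 → R
S(18): 18+23=41≡15 → P
O(14): 14+23=37≡11 → L
C(2): 2+23=25 → Z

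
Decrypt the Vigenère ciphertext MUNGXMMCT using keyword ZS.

NCOOYUNKU

Repeat the key across the ciphertext: ZSZSZSZSZ
M(12)−Z(25): -13≡13 → N
U(20)−S(18): 2 → C
N(13)−Z(25): -12≡14 → O
G(6)−S(18): -12≡14 → O
X(23)−Z(25): -2≡24 → Y
M(12)−S(18): -6≡20 → U
M(12)−Z(25): -13≡13 → N
C(2)−S(18): -16≡10 → K
T(19)−Z(25): -6≡20 → U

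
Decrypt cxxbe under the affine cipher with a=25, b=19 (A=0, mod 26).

The inverse of 25 mod 26 is 25, since 25·25=625≡1. Apply D(y)=25·(y−19) mod 26:
c(2): 25·(2−19)=-425≡17 → r
x(23): 25·(23−19)=100≡22 → w
x(23): 25·(23−19)=100≡22 → w
b(1): 25·(1−19)=-450≡18 → s
e(4): 25·(4−19)=-375≡15 → p

rwwsp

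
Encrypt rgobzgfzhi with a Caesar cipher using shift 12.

dsanlsrltu

r(17): 17+12=29≡3 → d
g(6): 6+12=18 → s
o(14): 14+12=26≡0 → a
b(1): 1+12=13 → n
z(25): 25+12=37≡11 → l
g(6): 6+12=18 → s
f(5): 5+12=17 → r
z(25): 25+12=37≡11 → l
h(7): 7+12=19 → t
i(8): 8+12=20 → u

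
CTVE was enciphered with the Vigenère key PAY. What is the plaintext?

NTXP

Repeat the key across the ciphertext: PAYP
C(2)−P(15): -13≡13 → N
T(19)−A(0): 19 → T
V(21)−Y(24): -3≡23 → X
E(4)−P(15): -11≡15 → P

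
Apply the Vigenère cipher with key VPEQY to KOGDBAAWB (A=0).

Repeat the key across the message: VPEQYVPEQ
K(10)+V(21): 31≡5 → F
O(14)+P(15): 29≡3 → D
G(6)+E(4): 10 → K
D(3)+Q(16): 19 → T
B(1)+Y(24): 25 → Z
A(0)+V(21): 21 → V
A(0)+P(15): 15 → P
W(22)+E(4): 26≡0 → A
B(1)+Q(16): 17 → R

FDKTZVPAR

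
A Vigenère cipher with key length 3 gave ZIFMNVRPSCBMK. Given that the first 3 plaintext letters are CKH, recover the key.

Subtract each crib letter from the matching ciphertext letter (mod 26):
Z(25)−C(2)=23 → X
I(8)−K(10)=-2≡24 → Y
F(5)−H(7)=-2≡24 → Y

XYY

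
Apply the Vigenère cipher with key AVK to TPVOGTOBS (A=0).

TKFOBDOWC

Repeat the key across the message: AVKAVKAVK
T(19)+A(0): 19 → T
P(15)+V(21): 36≡10 → K
V(21)+K(10): 31≡5 → F
O(14)+A(0): 14 → O
G(6)+V(21): 27≡1 → B
T(19)+K(10): 29≡3 → D
O(14)+A(0): 14 → O
B(1)+V(21): 22 → W
S(18)+K(10): 28≡2 → C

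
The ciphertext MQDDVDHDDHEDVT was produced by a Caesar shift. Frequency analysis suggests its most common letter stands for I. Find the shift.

21

The most frequent ciphertext letter is D (appears 6 times).
D is position 3; I is position 8.
Shift = -5≡21.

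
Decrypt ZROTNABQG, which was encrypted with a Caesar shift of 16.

JBYDXKLAQ

Z(25): 25−16=9 → J
R(17): 17−16=1 → B
O(14): 14−16=-2≡24 → Y
T(19): 19−16=3 → D
N(13): 13−16=-3≡23 → X
A(0): 0−16=-16≡10 → K
B(1): 1−16=-15≡11 → L
Q(16): 16−16=0 → A
G(6): 6−16=-10≡16 → Q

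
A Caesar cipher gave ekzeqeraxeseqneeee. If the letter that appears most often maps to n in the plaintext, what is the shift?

The most frequent ciphertext letter is e (appears 9 times).
e is position 4; n is position 13.
Shift = -9≡17.

17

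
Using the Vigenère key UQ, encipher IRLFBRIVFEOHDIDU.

CHFVVHCLZUIXXYXK

Repeat the key across the message: UQUQUQUQUQUQUQUQ
I(8)+U(20): 28≡2 → C
R(17)+Q(16): 33≡7 → H
L(11)+U(20): 31≡5 → F
F(5)+Q(16): 21 → V
B(1)+U(20): 21 → V
R(17)+Q(16): 33≡7 → H
I(8)+U(20): 28≡2 → C
V(21)+Q(16): 37≡11 → L
F(5)+U(20): 25 → Z
E(4)+Q(16): 20 → U
O(14)+U(20): 34≡8 → I
H(7)+Q(16): 23 → X
D(3)+U(20): 23 → X
I(8)+Q(16): 24 → Y
D(3)+U(20): 23 → X
U(20)+Q(16): 36≡10 → K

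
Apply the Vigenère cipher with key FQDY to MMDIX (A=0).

Repeat the key across the message: FQDYF
M(12)+F(5): 17 → R
M(12)+Q(16): 28≡2 → C
D(3)+D(3): 6 → G
I(8)+Y(24): 32≡6 → G
X(23)+F(5): 28≡2 → C

RCGGC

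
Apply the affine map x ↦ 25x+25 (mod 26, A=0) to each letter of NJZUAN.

MQAFZM

N(13): 25·13+25=350≡12 → M
J(9): 25·9+25=250≡16 → Q
Z(25): 25·25+25=650≡0 → A
U(20): 25·20+25=525≡5 → F
A(0): 25·0+25=25 → Z
N(13): 25·13+25=350≡12 → M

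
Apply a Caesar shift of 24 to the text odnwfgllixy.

mbludejjgvw

o(14): 14+24=38≡12 → m
d(3): 3+24=27≡1 → b
n(13): 13+24=37≡11 → l
w(22): 22+24=46≡20 → u
f(5): 5+24=29≡3 → d
g(6): 6+24=30≡4 → e
l(11): 11+24=35≡9 → j
l(11): 11+24=35≡9 → j
i(8): 8+24=32≡6 → g
x(23): 23+24=47≡21 → v
y(24): 24+24=48≡22 → w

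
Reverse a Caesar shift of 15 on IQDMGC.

I(8): 8−15=-7≡19 → T
Q(16): 16−15=1 → B
D(3): 3−15=-12≡14 → O
M(12): 12−15=-3≡23 → X
G(6): 6−15=-9≡17 → R
C(2): 2−15=-13≡13 → N

TBOXRN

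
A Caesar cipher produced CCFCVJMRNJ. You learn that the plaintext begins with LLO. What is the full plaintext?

LLOLESVAWS

From the crib: C(2)−L(11)=-9≡17, so the shift is 17.
Subtract 17 from each ciphertext letter:
C(2): 2−17=-15≡11 → L
C(2): 2−17=-15≡11 → L
F(5): 5−17=-12≡14 → O
C(2): 2−17=-15≡11 → L
V(21): 21−17=4 → E
J(9): 9−17=-8≡18 → S
M(12): 12−17=-5≡21 → V
R(17): 17−17=0 → A
N(13): 13−17=-4≡22 → W
J(9): 9−17=-8≡18 → S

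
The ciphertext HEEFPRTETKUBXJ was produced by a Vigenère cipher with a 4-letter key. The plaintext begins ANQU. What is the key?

Subtract each crib letter from the matching ciphertext letter (mod 26):
H(7)−A(0)=7 → H
E(4)−N(13)=-9≡17 → R
E(4)−Q(16)=-12≡14 → O
F(5)−U(20)=-15≡11 → L

HROL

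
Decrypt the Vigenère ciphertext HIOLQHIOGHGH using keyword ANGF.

HVIGQUCJGUAC

Repeat the key across the ciphertext: ANGFANGFANGF
H(7)−A(0): 7 → H
I(8)−N(13): -5≡21 → V
O(14)−G(6): 8 → I
L(11)−F(5): 6 → G
Q(16)−A(0): 16 → Q
H(7)−N(13): -6≡20 → U
I(8)−G(6): 2 → C
O(14)−F(5): 9 → J
G(6)−A(0): 6 → G
H(7)−N(13): -6≡20 → U
G(6)−G(6): 0 → A
H(7)−F(5): 2 → C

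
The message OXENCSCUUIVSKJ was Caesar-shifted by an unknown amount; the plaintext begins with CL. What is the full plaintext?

CLSBQGQIIWJGYX

From the crib: O(14)−C(2)=12, so the shift is 12.
Subtract 12 from each ciphertext letter:
O(14): 14−12=2 → C
X(23): 23−12=11 → L
E(4): 4−12=-8≡18 → S
N(13): 13−12=1 → B
C(2): 2−12=-10≡16 → Q
S(18): 18−12=6 → G
C(2): 2−12=-10≡16 → Q
U(20): 20−12=8 → I
U(20): 20−12=8 → I
I(8): 8−12=-4≡22 → W
V(21): 21−12=9 → J
S(18): 18−12=6 → G
K(10): 10−12=-2≡24 → Y
J(9): 9−12=-3≡23 → X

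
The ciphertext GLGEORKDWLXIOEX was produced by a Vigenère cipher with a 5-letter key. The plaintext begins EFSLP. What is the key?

CGOTZ

Subtract each crib letter from the matching ciphertext letter (mod 26):
G(6)−E(4)=2 → C
L(11)−F(5)=6 → G
G(6)−S(18)=-12≡14 → O
E(4)−L(11)=-7≡19 → T
O(14)−P(15)=-1≡25 → Z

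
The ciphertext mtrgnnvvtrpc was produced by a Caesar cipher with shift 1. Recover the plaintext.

m(12): 12−1=11 → l
t(19): 19−1=18 → s
r(17): 17−1=16 → q
g(6): 6−1=5 → f
n(13): 13−1=12 → m
n(13): 13−1=12 → m
v(21): 21−1=20 → u
v(21): 21−1=20 → u
t(19): 19−1=18 → s
r(17): 17−1=16 → q
p(15): 15−1=14 → o
c(2): 2−1=1 → b

lsqfmmuusqob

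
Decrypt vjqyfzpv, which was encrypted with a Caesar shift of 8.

nbiqxrhn

v(21): 21−8=13 → n
j(9): 9−8=1 → b
q(16): 16−8=8 → i
y(24): 24−8=16 → q
f(5): 5−8=-3≡23 → x
z(25): 25−8=17 → r
p(15): 15−8=7 → h
v(21): 21−8=13 → n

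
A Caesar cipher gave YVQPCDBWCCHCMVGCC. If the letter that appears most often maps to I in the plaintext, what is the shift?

The most frequent ciphertext letter is C (appears 6 times).
C is position 2; I is position 8.
Shift = -6≡20.

20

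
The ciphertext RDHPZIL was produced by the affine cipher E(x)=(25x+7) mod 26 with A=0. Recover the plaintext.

QEASIZW

The inverse of 25 mod 26 is 25, since 25·25=625≡1. Apply D(y)=25·(y−7) mod 26:
R(17): 25·(17−7)=250≡16 → Q
D(3): 25·(3−7)=-100≡4 → E
H(7): 25·(7−7)=0 → A
P(15): 25·(15−7)=200≡18 → S
Z(25): 25·(25−7)=450≡8 → I
I(8): 25·(8−7)=25 → Z
L(11): 25·(11−7)=100≡22 → W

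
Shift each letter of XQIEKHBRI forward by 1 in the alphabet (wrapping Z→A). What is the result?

YRJFLICSJ

X(23): 23+1=24 → Y
Q(16): 16+1=17 → R
I(8): 8+1=9 → J
E(4): 4+1=5 → F
K(10): 10+1=11 → L
H(7): 7+1=8 → I
B(1): 1+1=2 → C
R(17): 17+1=18 → S
I(8): 8+1=9 → J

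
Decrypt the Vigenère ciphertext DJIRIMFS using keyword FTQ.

YQSMPWAZ

Repeat the key across the ciphertext: FTQFTQFT
D(3)−F(5): -2≡24 → Y
J(9)−T(19): -10≡16 → Q
I(8)−Q(16): -8≡18 → S
R(17)−F(5): 12 → M
I(8)−T(19): -11≡15 → P
M(12)−Q(16): -4≡22 → W
F(5)−F(5): 0 → A
S(18)−T(19): -1≡25 → Z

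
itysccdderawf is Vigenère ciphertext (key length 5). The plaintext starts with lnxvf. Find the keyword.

Subtract each crib letter from the matching ciphertext letter (mod 26):
i(8)−l(11)=-3≡23 → x
t(19)−n(13)=6 → g
y(24)−x(23)=1 → b
s(18)−v(21)=-3≡23 → x
c(2)−f(5)=-3≡23 → x

xgbxx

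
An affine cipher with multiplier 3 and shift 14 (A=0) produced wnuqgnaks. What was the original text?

The inverse of 3 mod 26 is 9, since 3·9=27≡1. Apply D(y)=9·(y−14) mod 26:
w(22): 9·(22−14)=72≡20 → u
n(13): 9·(13−14)=-9≡17 → r
u(20): 9·(20−14)=54≡2 → c
q(16): 9·(16−14)=18 → s
g(6): 9·(6−14)=-72≡6 → g
n(13): 9·(13−14)=-9≡17 → r
a(0): 9·(0−14)=-126≡4 → e
k(10): 9·(10−14)=-36≡16 → q
s(18): 9·(18−14)=36≡10 → k

urcsgreqk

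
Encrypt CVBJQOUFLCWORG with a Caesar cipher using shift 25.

BUAIPNTEKBVNQF

C(2): 2+25=27≡1 → B
V(21): 21+25=46≡20 → U
B(1): 1+25=26≡0 → A
J(9): 9+25=34≡8 → I
Q(16): 16+25=41≡15 → P
O(14): 14+25=39≡13 → N
U(20): 20+25=45≡19 → T
F(5): 5+25=30≡4 → E
L(11): 11+25=36≡10 → K
C(2): 2+25=27≡1 → B
W(22): 22+25=47≡21 → V
O(14): 14+25=39≡13 → N
R(17): 17+25=42≡16 → Q
G(6): 6+25=31≡5 → F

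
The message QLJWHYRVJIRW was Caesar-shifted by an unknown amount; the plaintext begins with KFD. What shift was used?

6

From the crib: Q(16)−K(10)=6, so the shift is 6.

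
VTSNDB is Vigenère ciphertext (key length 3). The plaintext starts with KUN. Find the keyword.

LZF

Subtract each crib letter from the matching ciphertext letter (mod 26):
V(21)−K(10)=11 → L
T(19)−U(20)=-1≡25 → Z
S(18)−N(13)=5 → F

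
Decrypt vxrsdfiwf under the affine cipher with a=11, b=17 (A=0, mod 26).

ykatuglrg

The inverse of 11 mod 26 is 19, since 11·19=209≡1. Apply D(y)=19·(y−17) mod 26:
v(21): 19·(21−17)=76≡24 → y
x(23): 19·(23−17)=114≡10 → k
r(17): 19·(17−17)=0 → a
s(18): 19·(18−17)=19 → t
d(3): 19·(3−17)=-266≡20 → u
f(5): 19·(5−17)=-228≡6 → g
i(8): 19·(8−17)=-171≡11 → l
w(22): 19·(22−17)=95≡17 → r
f(5): 19·(5−17)=-228≡6 → g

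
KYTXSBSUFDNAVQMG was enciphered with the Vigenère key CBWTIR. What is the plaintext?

Repeat the key across the ciphertext: CBWTIRCBWTIRCBWT
K(10)−C(2): 8 → I
Y(24)−B(1): 23 → X
T(19)−W(22): -3≡23 → X
X(23)−T(19): 4 → E
S(18)−I(8): 10 → K
B(1)−R(17): -16≡10 → K
S(18)−C(2): 16 → Q
U(20)−B(1): 19 → T
F(5)−W(22): -17≡9 → J
D(3)−T(19): -16≡10 → K
N(13)−I(8): 5 → F
A(0)−R(17): -17≡9 → J
V(21)−C(2): 19 → T
Q(16)−B(1): 15 → P
M(12)−W(22): -10≡16 → Q
G(6)−T(19): -13≡13 → N

IXXEKKQTJKFJTPQN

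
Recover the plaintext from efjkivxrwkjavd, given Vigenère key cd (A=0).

cchhgsvouhhxta

Repeat the key across the ciphertext: cdcdcdcdcdcdcd
e(4)−c(2): 2 → c
f(5)−d(3): 2 → c
j(9)−c(2): 7 → h
k(10)−d(3): 7 → h
i(8)−c(2): 6 → g
v(21)−d(3): 18 → s
x(23)−c(2): 21 → v
r(17)−d(3): 14 → o
w(22)−c(2): 20 → u
k(10)−d(3): 7 → h
j(9)−c(2): 7 → h
a(0)−d(3): -3≡23 → x
v(21)−c(2): 19 → t
d(3)−d(3): 0 → a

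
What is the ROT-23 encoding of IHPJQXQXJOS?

FEMGNUNUGLP

I(8): 8+23=31≡5 → F
H(7): 7+23=30≡4 → E
P(15): 15+23=38≡12 → M
J(9): 9+23=32≡6 → G
Q(16): 16+23=39≡13 → N
X(23): 23+23=46≡20 → U
Q(16): 16+23=39≡13 → N
X(23): 23+23=46≡20 → U
J(9): 9+23=32≡6 → G
O(14): 14+23=37≡11 → L
S(18): 18+23=41≡15 → P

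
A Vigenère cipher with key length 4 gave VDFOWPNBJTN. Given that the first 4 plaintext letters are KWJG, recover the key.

LHWI

Subtract each crib letter from the matching ciphertext letter (mod 26):
V(21)−K(10)=11 → L
D(3)−W(22)=-19≡7 → H
F(5)−J(9)=-4≡22 → W
O(14)−G(6)=8 → I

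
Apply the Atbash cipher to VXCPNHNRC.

ECXKMSMIX

V(21) → E(4)
X(23) → C(2)
C(2) → X(23)
P(15) → K(10)
N(13) → M(12)
H(7) → S(18)
N(13) → M(12)
R(17) → I(8)
C(2) → X(23)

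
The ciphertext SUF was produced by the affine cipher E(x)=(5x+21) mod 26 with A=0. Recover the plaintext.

The inverse of 5 mod 26 is 21, since 5·21=105≡1. Apply D(y)=21·(y−21) mod 26:
S(18): 21·(18−21)=-63≡15 → P
U(20): 21·(20−21)=-21≡5 → F
F(5): 21·(5−21)=-336≡2 → C

PFC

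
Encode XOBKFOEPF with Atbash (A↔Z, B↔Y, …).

CLYPULVKU

X(23) → C(2)
O(14) → L(11)
B(1) → Y(24)
K(10) → P(15)
F(5) → U(20)
O(14) → L(11)
E(4) → V(21)
P(15) → K(10)
F(5) → U(20)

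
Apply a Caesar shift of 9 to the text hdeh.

h(7): 7+9=16 → q
d(3): 3+9=12 → m
e(4): 4+9=13 → n
h(7): 7+9=16 → q

qmnq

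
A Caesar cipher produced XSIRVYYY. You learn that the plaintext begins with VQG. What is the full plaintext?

VQGPTWWW

From the crib: X(23)−V(21)=2, so the shift is 2.
Subtract 2 from each ciphertext letter:
X(23): 23−2=21 → V
S(18): 18−2=16 → Q
I(8): 8−2=6 → G
R(17): 17−2=15 → P
V(21): 21−2=19 → T
Y(24): 24−2=22 → W
Y(24): 24−2=22 → W
Y(24): 24−2=22 → W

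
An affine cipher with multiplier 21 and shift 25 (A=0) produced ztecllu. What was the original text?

The inverse of 21 mod 26 is 5, since 21·5=105≡1. Apply D(y)=5·(y−25) mod 26:
z(25): 5·(25−25)=0 → a
t(19): 5·(19−25)=-30≡22 → w
e(4): 5·(4−25)=-105≡25 → z
c(2): 5·(2−25)=-115≡15 → p
l(11): 5·(11−25)=-70≡8 → i
l(11): 5·(11−25)=-70≡8 → i
u(20): 5·(20−25)=-25≡1 → b

awzpiib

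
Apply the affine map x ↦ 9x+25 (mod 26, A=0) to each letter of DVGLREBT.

D(3): 9·3+25=52≡0 → A
V(21): 9·21+25=214≡6 → G
G(6): 9·6+25=79≡1 → B
L(11): 9·11+25=124≡20 → U
R(17): 9·17+25=178≡22 → W
E(4): 9·4+25=61≡9 → J
B(1): 9·1+25=34≡8 → I
T(19): 9·19+25=196≡14 → O

AGBUWJIO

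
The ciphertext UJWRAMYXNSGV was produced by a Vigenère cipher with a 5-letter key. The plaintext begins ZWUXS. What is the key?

VNCUI

Subtract each crib letter from the matching ciphertext letter (mod 26):
U(20)−Z(25)=-5≡21 → V
J(9)−W(22)=-13≡13 → N
W(22)−U(20)=2 → C
R(17)−X(23)=-6≡20 → U
A(0)−S(18)=-18≡8 → I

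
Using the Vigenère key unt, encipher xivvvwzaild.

Repeat the key across the message: untuntuntun
x(23)+u(20): 43≡17 → r
i(8)+n(13): 21 → v
v(21)+t(19): 40≡14 → o
v(21)+u(20): 41≡15 → p
v(21)+n(13): 34≡8 → i
w(22)+t(19): 41≡15 → p
z(25)+u(20): 45≡19 → t
a(0)+n(13): 13 → n
i(8)+t(19): 27≡1 → b
l(11)+u(20): 31≡5 → f
d(3)+n(13): 16 → q

rvopiptnbfq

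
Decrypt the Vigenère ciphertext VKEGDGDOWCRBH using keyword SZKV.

Repeat the key across the ciphertext: SZKVSZKVSZKVS
V(21)−S(18): 3 → D
K(10)−Z(25): -15≡11 → L
E(4)−K(10): -6≡20 → U
G(6)−V(21): -15≡11 → L
D(3)−S(18): -15≡11 → L
G(6)−Z(25): -19≡7 → H
D(3)−K(10): -7≡19 → T
O(14)−V(21): -7≡19 → T
W(22)−S(18): 4 → E
C(2)−Z(25): -23≡3 → D
R(17)−K(10): 7 → H
B(1)−V(21): -20≡6 → G
H(7)−S(18): -11≡15 → P

DLULLHTTEDHGP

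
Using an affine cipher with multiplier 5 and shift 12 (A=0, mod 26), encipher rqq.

too

r(17): 5·17+12=97≡19 → t
q(16): 5·16+12=92≡14 → o
q(16): 5·16+12=92≡14 → o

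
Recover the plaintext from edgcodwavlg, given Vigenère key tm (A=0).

Repeat the key across the ciphertext: tmtmtmtmtmt
e(4)−t(19): -15≡11 → l
d(3)−m(12): -9≡17 → r
g(6)−t(19): -13≡13 → n
c(2)−m(12): -10≡16 → q
o(14)−t(19): -5≡21 → v
d(3)−m(12): -9≡17 → r
w(22)−t(19): 3 → d
a(0)−m(12): -12≡14 → o
v(21)−t(19): 2 → c
l(11)−m(12): -1≡25 → z
g(6)−t(19): -13≡13 → n

lrnqvrdoczn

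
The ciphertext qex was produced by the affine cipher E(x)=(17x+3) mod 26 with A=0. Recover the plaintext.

The inverse of 17 mod 26 is 23, since 17·23=391≡1. Apply D(y)=23·(y−3) mod 26:
q(16): 23·(16−3)=299≡13 → n
e(4): 23·(4−3)=23 → x
x(23): 23·(23−3)=460≡18 → s

nxs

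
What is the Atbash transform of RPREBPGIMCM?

IKIVYKTRNXN

R(17) → I(8)
P(15) → K(10)
R(17) → I(8)
E(4) → V(21)
B(1) → Y(24)
P(15) → K(10)
G(6) → T(19)
I(8) → R(17)
M(12) → N(13)
C(2) → X(23)
M(12) → N(13)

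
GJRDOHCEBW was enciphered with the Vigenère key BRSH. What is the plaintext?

FSZWNQKXAF

Repeat the key across the ciphertext: BRSHBRSHBR
G(6)−B(1): 5 → F
J(9)−R(17): -8≡18 → S
R(17)−S(18): -1≡25 → Z
D(3)−H(7): -4≡22 → W
O(14)−B(1): 13 → N
H(7)−R(17): -10≡16 → Q
C(2)−S(18): -16≡10 → K
E(4)−H(7): -3≡23 → X
B(1)−B(1): 0 → A
W(22)−R(17): 5 → F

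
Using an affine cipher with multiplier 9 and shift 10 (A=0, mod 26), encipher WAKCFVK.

W(22): 9·22+10=208≡0 → A
A(0): 9·0+10=10 → K
K(10): 9·10+10=100≡22 → W
C(2): 9·2+10=28≡2 → C
F(5): 9·5+10=55≡3 → D
V(21): 9·21+10=199≡17 → R
K(10): 9·10+10=100≡22 → W

AKWCDRW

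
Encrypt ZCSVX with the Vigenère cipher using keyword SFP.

RHHNC

Repeat the key across the message: SFPSF
Z(25)+S(18): 43≡17 → R
C(2)+F(5): 7 → H
S(18)+P(15): 33≡7 → H
V(21)+S(18): 39≡13 → N
X(23)+F(5): 28≡2 → C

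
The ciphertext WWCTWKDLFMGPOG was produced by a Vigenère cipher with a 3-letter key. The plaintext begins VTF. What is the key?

Subtract each crib letter from the matching ciphertext letter (mod 26):
W(22)−V(21)=1 → B
W(22)−T(19)=3 → D
C(2)−F(5)=-3≡23 → X

BDX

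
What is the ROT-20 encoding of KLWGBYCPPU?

EFQAVSWJJO

K(10): 10+20=30≡4 → E
L(11): 11+20=31≡5 → F
W(22): 22+20=42≡16 → Q
G(6): 6+20=26≡0 → A
B(1): 1+20=21 → V
Y(24): 24+20=44≡18 → S
C(2): 2+20=22 → W
P(15): 15+20=35≡9 → J
P(15): 15+20=35≡9 → J
U(20): 20+20=40≡14 → O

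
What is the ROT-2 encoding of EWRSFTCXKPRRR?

E(4): 4+2=6 → G
W(22): 22+2=24 → Y
R(17): 17+2=19 → T
S(18): 18+2=20 → U
F(5): 5+2=7 → H
T(19): 19+2=21 → V
C(2): 2+2=4 → E
X(23): 23+2=25 → Z
K(10): 10+2=12 → M
P(15): 15+2=17 → R
R(17): 17+2=19 → T
R(17): 17+2=19 → T
R(17): 17+2=19 → T

GYTUHVEZMRTTT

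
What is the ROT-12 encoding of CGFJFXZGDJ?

OSRVRJLSPV

C(2): 2+12=14 → O
G(6): 6+12=18 → S
F(5): 5+12=17 → R
J(9): 9+12=21 → V
F(5): 5+12=17 → R
X(23): 23+12=35≡9 → J
Z(25): 25+12=37≡11 → L
G(6): 6+12=18 → S
D(3): 3+12=15 → P
J(9): 9+12=21 → V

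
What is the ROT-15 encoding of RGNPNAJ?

R(17): 17+15=32≡6 → G
G(6): 6+15=21 → V
N(13): 13+15=28≡2 → C
P(15): 15+15=30≡4 → E
N(13): 13+15=28≡2 → C
A(0): 0+15=15 → P
J(9): 9+15=24 → Y

GVCECPY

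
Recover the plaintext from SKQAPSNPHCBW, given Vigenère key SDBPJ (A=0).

Repeat the key across the ciphertext: SDBPJSDBPJSD
S(18)−S(18): 0 → A
K(10)−D(3): 7 → H
Q(16)−B(1): 15 → P
A(0)−P(15): -15≡11 → L
P(15)−J(9): 6 → G
S(18)−S(18): 0 → A
N(13)−D(3): 10 → K
P(15)−B(1): 14 → O
H(7)−P(15): -8≡18 → S
C(2)−J(9): -7≡19 → T
B(1)−S(18): -17≡9 → J
W(22)−D(3): 19 → T

AHPLGAKOSTJT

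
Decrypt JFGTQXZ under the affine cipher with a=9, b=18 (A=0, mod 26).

ZNQDUPV

The inverse of 9 mod 26 is 3, since 9·3=27≡1. Apply D(y)=3·(y−18) mod 26:
J(9): 3·(9−18)=-27≡25 → Z
F(5): 3·(5−18)=-39≡13 → N
G(6): 3·(6−18)=-36≡16 → Q
T(19): 3·(19−18)=3 → D
Q(16): 3·(16−18)=-6≡20 → U
X(23): 3·(23−18)=15 → P
Z(25): 3·(25−18)=21 → V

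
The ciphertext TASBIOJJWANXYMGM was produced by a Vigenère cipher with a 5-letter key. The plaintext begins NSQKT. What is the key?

Subtract each crib letter from the matching ciphertext letter (mod 26):
T(19)−N(13)=6 → G
A(0)−S(18)=-18≡8 → I
S(18)−Q(16)=2 → C
B(1)−K(10)=-9≡17 → R
I(8)−T(19)=-11≡15 → P

GICRP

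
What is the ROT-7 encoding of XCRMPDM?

EJYTWKT

X(23): 23+7=30≡4 → E
C(2): 2+7=9 → J
R(17): 17+7=24 → Y
M(12): 12+7=19 → T
P(15): 15+7=22 → W
D(3): 3+7=10 → K
M(12): 12+7=19 → T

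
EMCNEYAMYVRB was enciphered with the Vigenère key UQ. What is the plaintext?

Repeat the key across the ciphertext: UQUQUQUQUQUQ
E(4)−U(20): -16≡10 → K
M(12)−Q(16): -4≡22 → W
C(2)−U(20): -18≡8 → I
N(13)−Q(16): -3≡23 → X
E(4)−U(20): -16≡10 → K
Y(24)−Q(16): 8 → I
A(0)−U(20): -20≡6 → G
M(12)−Q(16): -4≡22 → W
Y(24)−U(20): 4 → E
V(21)−Q(16): 5 → F
R(17)−U(20): -3≡23 → X
B(1)−Q(16): -15≡11 → L

KWIXKIGWEFXL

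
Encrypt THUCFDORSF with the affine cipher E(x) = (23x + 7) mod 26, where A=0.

T(19): 23·19+7=444≡2 → C
H(7): 23·7+7=168≡12 → M
U(20): 23·20+7=467≡25 → Z
C(2): 23·2+7=53≡1 → B
F(5): 23·5+7=122≡18 → S
D(3): 23·3+7=76≡24 → Y
O(14): 23·14+7=329≡17 → R
R(17): 23·17+7=398≡8 → I
S(18): 23·18+7=421≡5 → F
F(5): 23·5+7=122≡18 → S

CMZBSYRIFS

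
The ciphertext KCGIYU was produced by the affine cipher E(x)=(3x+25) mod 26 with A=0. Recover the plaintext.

The inverse of 3 mod 26 is 9, since 3·9=27≡1. Apply D(y)=9·(y−25) mod 26:
K(10): 9·(10−25)=-135≡21 → V
C(2): 9·(2−25)=-207≡1 → B
G(6): 9·(6−25)=-171≡11 → L
I(8): 9·(8−25)=-153≡3 → D
Y(24): 9·(24−25)=-9≡17 → R
U(20): 9·(20−25)=-45≡7 → H

VBLDRH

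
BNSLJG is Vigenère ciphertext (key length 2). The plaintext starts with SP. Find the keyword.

Subtract each crib letter from the matching ciphertext letter (mod 26):
B(1)−S(18)=-17≡9 → J
N(13)−P(15)=-2≡24 → Y

JY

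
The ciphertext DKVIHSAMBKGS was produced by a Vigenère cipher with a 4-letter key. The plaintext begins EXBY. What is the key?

ZNUK

Subtract each crib letter from the matching ciphertext letter (mod 26):
D(3)−E(4)=-1≡25 → Z
K(10)−X(23)=-13≡13 → N
V(21)−B(1)=20 → U
I(8)−Y(24)=-16≡10 → K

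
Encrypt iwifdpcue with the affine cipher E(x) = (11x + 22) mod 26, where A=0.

i(8): 11·8+22=110≡6 → g
w(22): 11·22+22=264≡4 → e
i(8): 11·8+22=110≡6 → g
f(5): 11·5+22=77≡25 → z
d(3): 11·3+22=55≡3 → d
p(15): 11·15+22=187≡5 → f
c(2): 11·2+22=44≡18 → s
u(20): 11·20+22=242≡8 → i
e(4): 11·4+22=66≡14 → o

gegzdfsio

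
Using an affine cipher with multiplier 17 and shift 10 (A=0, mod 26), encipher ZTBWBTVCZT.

Z(25): 17·25+10=435≡19 → T
T(19): 17·19+10=333≡21 → V
B(1): 17·1+10=27≡1 → B
W(22): 17·22+10=384≡20 → U
B(1): 17·1+10=27≡1 → B
T(19): 17·19+10=333≡21 → V
V(21): 17·21+10=367≡3 → D
C(2): 17·2+10=44≡18 → S
Z(25): 17·25+10=435≡19 → T
T(19): 17·19+10=333≡21 → V

TVBUBVDSTV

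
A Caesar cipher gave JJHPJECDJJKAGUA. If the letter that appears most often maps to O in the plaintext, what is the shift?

The most frequent ciphertext letter is J (appears 5 times).
J is position 9; O is position 14.
Shift = -5≡21.

21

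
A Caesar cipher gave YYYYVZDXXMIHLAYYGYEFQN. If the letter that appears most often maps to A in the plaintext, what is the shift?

24

The most frequent ciphertext letter is Y (appears 7 times).
Y is position 24; A is position 0.
Shift = 24.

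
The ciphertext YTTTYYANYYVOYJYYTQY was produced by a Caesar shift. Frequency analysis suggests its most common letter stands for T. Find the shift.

The most frequent ciphertext letter is Y (appears 9 times).
Y is position 24; T is position 19.
Shift = 5.

5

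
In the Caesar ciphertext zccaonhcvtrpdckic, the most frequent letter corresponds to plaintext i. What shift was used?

The most frequent ciphertext letter is c (appears 5 times).
c is position 2; i is position 8.
Shift = -6≡20.

20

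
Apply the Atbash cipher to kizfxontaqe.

k(10) → p(15)
i(8) → r(17)
z(25) → a(0)
f(5) → u(20)
x(23) → c(2)
o(14) → l(11)
n(13) → m(12)
t(19) → g(6)
a(0) → z(25)
q(16) → j(9)
e(4) → v(21)

prauclmgzjv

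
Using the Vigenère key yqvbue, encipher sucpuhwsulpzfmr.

Repeat the key across the message: yqvbueyqvbueyqv
s(18)+y(24): 42≡16 → q
u(20)+q(16): 36≡10 → k
c(2)+v(21): 23 → x
p(15)+b(1): 16 → q
u(20)+u(20): 40≡14 → o
h(7)+e(4): 11 → l
w(22)+y(24): 46≡20 → u
s(18)+q(16): 34≡8 → i
u(20)+v(21): 41≡15 → p
l(11)+b(1): 12 → m
p(15)+u(20): 35≡9 → j
z(25)+e(4): 29≡3 → d
f(5)+y(24): 29≡3 → d
m(12)+q(16): 28≡2 → c
r(17)+v(21): 38≡12 → m

qkxqoluipmjddcm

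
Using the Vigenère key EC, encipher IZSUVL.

MBWWZN

Repeat the key across the message: ECECEC
I(8)+E(4): 12 → M
Z(25)+C(2): 27≡1 → B
S(18)+E(4): 22 → W
U(20)+C(2): 22 → W
V(21)+E(4): 25 → Z
L(11)+C(2): 13 → N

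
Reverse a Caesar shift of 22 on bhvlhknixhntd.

b(1): 1−22=-21≡5 → f
h(7): 7−22=-15≡11 → l
v(21): 21−22=-1≡25 → z
l(11): 11−22=-11≡15 → p
h(7): 7−22=-15≡11 → l
k(10): 10−22=-12≡14 → o
n(13): 13−22=-9≡17 → r
i(8): 8−22=-14≡12 → m
x(23): 23−22=1 → b
h(7): 7−22=-15≡11 → l
n(13): 13−22=-9≡17 → r
t(19): 19−22=-3≡23 → x
d(3): 3−22=-19≡7 → h

flzplormblrxh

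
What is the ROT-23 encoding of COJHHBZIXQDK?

ZLGEEYWFUNAH

C(2): 2+23=25 → Z
O(14): 14+23=37≡11 → L
J(9): 9+23=32≡6 → G
H(7): 7+23=30≡4 → E
H(7): 7+23=30≡4 → E
B(1): 1+23=24 → Y
Z(25): 25+23=48≡22 → W
I(8): 8+23=31≡5 → F
X(23): 23+23=46≡20 → U
Q(16): 16+23=39≡13 → N
D(3): 3+23=26≡0 → A
K(10): 10+23=33≡7 → H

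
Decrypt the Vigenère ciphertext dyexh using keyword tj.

kploo

Repeat the key across the ciphertext: tjtjt
d(3)−t(19): -16≡10 → k
y(24)−j(9): 15 → p
e(4)−t(19): -15≡11 → l
x(23)−j(9): 14 → o
h(7)−t(19): -12≡14 → o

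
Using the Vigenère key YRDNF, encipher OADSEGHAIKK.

MRGFJEYDVPI

Repeat the key across the message: YRDNFYRDNFY
O(14)+Y(24): 38≡12 → M
A(0)+R(17): 17 → R
D(3)+D(3): 6 → G
S(18)+N(13): 31≡5 → F
E(4)+F(5): 9 → J
G(6)+Y(24): 30≡4 → E
H(7)+R(17): 24 → Y
A(0)+D(3): 3 → D
I(8)+N(13): 21 → V
K(10)+F(5): 15 → P
K(10)+Y(24): 34≡8 → I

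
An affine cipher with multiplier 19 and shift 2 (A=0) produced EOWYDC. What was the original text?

WCMILA

The inverse of 19 mod 26 is 11, since 19·11=209≡1. Apply D(y)=11·(y−2) mod 26:
E(4): 11·(4−2)=22 → W
O(14): 11·(14−2)=132≡2 → C
W(22): 11·(22−2)=220≡12 → M
Y(24): 11·(24−2)=242≡8 → I
D(3): 11·(3−2)=11 → L
C(2): 11·(2−2)=0 → A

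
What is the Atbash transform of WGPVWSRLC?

W(22) → D(3)
G(6) → T(19)
P(15) → K(10)
V(21) → E(4)
W(22) → D(3)
S(18) → H(7)
R(17) → I(8)
L(11) → O(14)
C(2) → X(23)

DTKEDHIOX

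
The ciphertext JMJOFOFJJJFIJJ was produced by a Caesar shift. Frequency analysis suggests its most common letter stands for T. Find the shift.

16

The most frequent ciphertext letter is J (appears 7 times).
J is position 9; T is position 19.
Shift = -10≡16.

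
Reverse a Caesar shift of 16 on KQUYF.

UAEIP

K(10): 10−16=-6≡20 → U
Q(16): 16−16=0 → A
U(20): 20−16=4 → E
Y(24): 24−16=8 → I
F(5): 5−16=-11≡15 → P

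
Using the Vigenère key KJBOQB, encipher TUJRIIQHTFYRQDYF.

Repeat the key across the message: KJBOQBKJBOQBKJBO
T(19)+K(10): 29≡3 → D
U(20)+J(9): 29≡3 → D
J(9)+B(1): 10 → K
R(17)+O(14): 31≡5 → F
I(8)+Q(16): 24 → Y
I(8)+B(1): 9 → J
Q(16)+K(10): 26≡0 → A
H(7)+J(9): 16 → Q
T(19)+B(1): 20 → U
F(5)+O(14): 19 → T
Y(24)+Q(16): 40≡14 → O
R(17)+B(1): 18 → S
Q(16)+K(10): 26≡0 → A
D(3)+J(9): 12 → M
Y(24)+B(1): 25 → Z
F(5)+O(14): 19 → T

DDKFYJAQUTOSAMZT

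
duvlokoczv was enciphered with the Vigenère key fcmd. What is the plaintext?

ysjijiczut

Repeat the key across the ciphertext: fcmdfcmdfc
d(3)−f(5): -2≡24 → y
u(20)−c(2): 18 → s
v(21)−m(12): 9 → j
l(11)−d(3): 8 → i
o(14)−f(5): 9 → j
k(10)−c(2): 8 → i
o(14)−m(12): 2 → c
c(2)−d(3): -1≡25 → z
z(25)−f(5): 20 → u
v(21)−c(2): 19 → t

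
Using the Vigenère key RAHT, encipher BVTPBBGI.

SVAISBNB

Repeat the key across the message: RAHTRAHT
B(1)+R(17): 18 → S
V(21)+A(0): 21 → V
T(19)+H(7): 26≡0 → A
P(15)+T(19): 34≡8 → I
B(1)+R(17): 18 → S
B(1)+A(0): 1 → B
G(6)+H(7): 13 → N
I(8)+T(19): 27≡1 → B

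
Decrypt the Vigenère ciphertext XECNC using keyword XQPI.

AONFF

Repeat the key across the ciphertext: XQPIX
X(23)−X(23): 0 → A
E(4)−Q(16): -12≡14 → O
C(2)−P(15): -13≡13 → N
N(13)−I(8): 5 → F
C(2)−X(23): -21≡5 → F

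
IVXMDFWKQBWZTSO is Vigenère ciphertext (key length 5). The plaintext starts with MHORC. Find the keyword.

Subtract each crib letter from the matching ciphertext letter (mod 26):
I(8)−M(12)=-4≡22 → W
V(21)−H(7)=14 → O
X(23)−O(14)=9 → J
M(12)−R(17)=-5≡21 → V
D(3)−C(2)=1 → B

WOJVB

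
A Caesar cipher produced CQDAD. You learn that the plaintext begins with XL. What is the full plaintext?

From the crib: C(2)−X(23)=-21≡5, so the shift is 5.
Subtract 5 from each ciphertext letter:
C(2): 2−5=-3≡23 → X
Q(16): 16−5=11 → L
D(3): 3−5=-2≡24 → Y
A(0): 0−5=-5≡21 → V
D(3): 3−5=-2≡24 → Y

XLYVY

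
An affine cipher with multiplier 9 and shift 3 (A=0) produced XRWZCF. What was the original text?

IQFOXG

The inverse of 9 mod 26 is 3, since 9·3=27≡1. Apply D(y)=3·(y−3) mod 26:
X(23): 3·(23−3)=60≡8 → I
R(17): 3·(17−3)=42≡16 → Q
W(22): 3·(22−3)=57≡5 → F
Z(25): 3·(25−3)=66≡14 → O
C(2): 3·(2−3)=-3≡23 → X
F(5): 3·(5−3)=6 → G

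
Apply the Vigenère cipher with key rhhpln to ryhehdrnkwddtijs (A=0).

ifotsqiurloqkpqh

Repeat the key across the message: rhhplnrhhplnrhhp
r(17)+r(17): 34≡8 → i
y(24)+h(7): 31≡5 → f
h(7)+h(7): 14 → o
e(4)+p(15): 19 → t
h(7)+l(11): 18 → s
d(3)+n(13): 16 → q
r(17)+r(17): 34≡8 → i
n(13)+h(7): 20 → u
k(10)+h(7): 17 → r
w(22)+p(15): 37≡11 → l
d(3)+l(11): 14 → o
d(3)+n(13): 16 → q
t(19)+r(17): 36≡10 → k
i(8)+h(7): 15 → p
j(9)+h(7): 16 → q
s(18)+p(15): 33≡7 → h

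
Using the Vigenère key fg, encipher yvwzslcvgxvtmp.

dbbfxrhbldazrv

Repeat the key across the message: fgfgfgfgfgfgfg
y(24)+f(5): 29≡3 → d
v(21)+g(6): 27≡1 → b
w(22)+f(5): 27≡1 → b
z(25)+g(6): 31≡5 → f
s(18)+f(5): 23 → x
l(11)+g(6): 17 → r
c(2)+f(5): 7 → h
v(21)+g(6): 27≡1 → b
g(6)+f(5): 11 → l
x(23)+g(6): 29≡3 → d
v(21)+f(5): 26≡0 → a
t(19)+g(6): 25 → z
m(12)+f(5): 17 → r
p(15)+g(6): 21 → v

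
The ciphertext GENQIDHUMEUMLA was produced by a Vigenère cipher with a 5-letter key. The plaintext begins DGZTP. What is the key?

DYOXT

Subtract each crib letter from the matching ciphertext letter (mod 26):
G(6)−D(3)=3 → D
E(4)−G(6)=-2≡24 → Y
N(13)−Z(25)=-12≡14 → O
Q(16)−T(19)=-3≡23 → X
I(8)−P(15)=-7≡19 → T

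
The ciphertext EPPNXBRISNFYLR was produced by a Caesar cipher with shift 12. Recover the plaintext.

E(4): 4−12=-8≡18 → S
P(15): 15−12=3 → D
P(15): 15−12=3 → D
N(13): 13−12=1 → B
X(23): 23−12=11 → L
B(1): 1−12=-11≡15 → P
R(17): 17−12=5 → F
I(8): 8−12=-4≡22 → W
S(18): 18−12=6 → G
N(13): 13−12=1 → B
F(5): 5−12=-7≡19 → T
Y(24): 24−12=12 → M
L(11): 11−12=-1≡25 → Z
R(17): 17−12=5 → F

SDDBLPFWGBTMZF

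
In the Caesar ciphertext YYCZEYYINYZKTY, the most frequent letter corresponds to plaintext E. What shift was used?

The most frequent ciphertext letter is Y (appears 6 times).
Y is position 24; E is position 4.
Shift = 20.

20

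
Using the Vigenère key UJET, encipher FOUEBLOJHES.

Repeat the key across the message: UJETUJETUJE
F(5)+U(20): 25 → Z
O(14)+J(9): 23 → X
U(20)+E(4): 24 → Y
E(4)+T(19): 23 → X
B(1)+U(20): 21 → V
L(11)+J(9): 20 → U
O(14)+E(4): 18 → S
J(9)+T(19): 28≡2 → C
H(7)+U(20): 27≡1 → B
E(4)+J(9): 13 → N
S(18)+E(4): 22 → W

ZXYXVUSCBNW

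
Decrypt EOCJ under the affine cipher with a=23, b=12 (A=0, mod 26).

The inverse of 23 mod 26 is 17, since 23·17=391≡1. Apply D(y)=17·(y−12) mod 26:
E(4): 17·(4−12)=-136≡20 → U
O(14): 17·(14−12)=34≡8 → I
C(2): 17·(2−12)=-170≡12 → M
J(9): 17·(9−12)=-51≡1 → B

UIMB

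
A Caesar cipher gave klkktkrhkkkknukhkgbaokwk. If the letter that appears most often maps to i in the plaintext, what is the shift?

2

The most frequent ciphertext letter is k (appears 12 times).
k is position 10; i is position 8.
Shift = 2.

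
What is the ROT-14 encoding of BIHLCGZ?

PWVZQUN

B(1): 1+14=15 → P
I(8): 8+14=22 → W
H(7): 7+14=21 → V
L(11): 11+14=25 → Z
C(2): 2+14=16 → Q
G(6): 6+14=20 → U
Z(25): 25+14=39≡13 → N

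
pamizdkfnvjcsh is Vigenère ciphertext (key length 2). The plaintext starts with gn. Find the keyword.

jn

Subtract each crib letter from the matching ciphertext letter (mod 26):
p(15)−g(6)=9 → j
a(0)−n(13)=-13≡13 → n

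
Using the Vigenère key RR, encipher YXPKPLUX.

POGBGCLO

Repeat the key across the message: RRRRRRRR
Y(24)+R(17): 41≡15 → P
X(23)+R(17): 40≡14 → O
P(15)+R(17): 32≡6 → G
K(10)+R(17): 27≡1 → B
P(15)+R(17): 32≡6 → G
L(11)+R(17): 28≡2 → C
U(20)+R(17): 37≡11 → L
X(23)+R(17): 40≡14 → O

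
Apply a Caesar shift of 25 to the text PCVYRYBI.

OBUXQXAH

P(15): 15+25=40≡14 → O
C(2): 2+25=27≡1 → B
V(21): 21+25=46≡20 → U
Y(24): 24+25=49≡23 → X
R(17): 17+25=42≡16 → Q
Y(24): 24+25=49≡23 → X
B(1): 1+25=26≡0 → A
I(8): 8+25=33≡7 → H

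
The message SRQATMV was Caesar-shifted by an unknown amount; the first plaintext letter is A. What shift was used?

From the crib: S(18)−A(0)=18, so the shift is 18.

18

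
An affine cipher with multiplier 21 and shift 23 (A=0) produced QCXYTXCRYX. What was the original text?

RZAFGAZWFA

The inverse of 21 mod 26 is 5, since 21·5=105≡1. Apply D(y)=5·(y−23) mod 26:
Q(16): 5·(16−23)=-35≡17 → R
C(2): 5·(2−23)=-105≡25 → Z
X(23): 5·(23−23)=0 → A
Y(24): 5·(24−23)=5 → F
T(19): 5·(19−23)=-20≡6 → G
X(23): 5·(23−23)=0 → A
C(2): 5·(2−23)=-105≡25 → Z
R(17): 5·(17−23)=-30≡22 → W
Y(24): 5·(24−23)=5 → F
X(23): 5·(23−23)=0 → A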